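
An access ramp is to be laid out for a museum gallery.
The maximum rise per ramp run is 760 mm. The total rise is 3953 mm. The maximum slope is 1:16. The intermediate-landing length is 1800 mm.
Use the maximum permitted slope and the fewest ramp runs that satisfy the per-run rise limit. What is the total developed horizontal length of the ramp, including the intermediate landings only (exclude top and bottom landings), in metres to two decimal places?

3953 / 760 = 5.20, so 6 ramp runs are needed. That means 5 intermediate landings.
Horizontal run for 3953 mm of rise at 1:16 is 3953 × 16 = 63248 mm.
Intermediate landings: 5 × 1800 = 9000 mm.
Developed length = 63248 + 9000 = 72248 mm.
= 72.25 m.

72.25 m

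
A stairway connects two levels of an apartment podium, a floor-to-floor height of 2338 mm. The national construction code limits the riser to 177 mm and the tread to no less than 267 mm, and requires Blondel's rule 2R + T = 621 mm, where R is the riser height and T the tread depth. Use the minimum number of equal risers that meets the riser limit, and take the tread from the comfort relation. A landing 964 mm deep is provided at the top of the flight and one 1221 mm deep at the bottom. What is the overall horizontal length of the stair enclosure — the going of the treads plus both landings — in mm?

⌈2338/177⌉ = 14 risers.
Each riser is 2338/14 = 167 mm (≤ 177 mm).
Tread T = 621 − 2 × 167 = 287 mm (≥ 267 mm).
14 risers give 13 treads; going = 13 × 287 = 3731 mm.
Enclosure = 3731 + 964 + 1221 = 5916 mm.

5916 mm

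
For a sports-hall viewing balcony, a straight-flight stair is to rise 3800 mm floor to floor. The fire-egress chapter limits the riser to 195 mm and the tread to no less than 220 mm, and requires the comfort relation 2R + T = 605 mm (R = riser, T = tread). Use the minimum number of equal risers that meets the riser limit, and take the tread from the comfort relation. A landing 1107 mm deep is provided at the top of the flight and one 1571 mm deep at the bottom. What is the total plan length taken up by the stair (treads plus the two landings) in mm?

3800 / 195 = 19.49, so 20 risers are needed.
Each riser is 3800/20 = 190 mm (≤ 195 mm).
Tread T = 605 − 2 × 190 = 225 mm (≥ 220 mm).
20 risers give 19 treads; going = 19 × 225 = 4275 mm.
Add landings: 4275 + 1107 + 1571 = 6953 mm.

6953 mm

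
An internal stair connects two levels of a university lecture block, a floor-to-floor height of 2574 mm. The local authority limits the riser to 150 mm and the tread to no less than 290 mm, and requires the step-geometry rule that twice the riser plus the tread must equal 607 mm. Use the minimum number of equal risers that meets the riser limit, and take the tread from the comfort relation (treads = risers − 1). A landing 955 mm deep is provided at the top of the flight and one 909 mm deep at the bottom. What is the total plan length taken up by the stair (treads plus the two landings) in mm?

2574 / 150 = 17.160 → round up to 18 risers.
R = 2574 ÷ 18 = 143 mm.
T = 607 − 2·143 = 321 mm, which satisfies the 290 mm minimum.
Going = (18 − 1) × 321 = 5457 mm.
Add landings: 5457 + 955 + 909 = 7321 mm.

7321 mm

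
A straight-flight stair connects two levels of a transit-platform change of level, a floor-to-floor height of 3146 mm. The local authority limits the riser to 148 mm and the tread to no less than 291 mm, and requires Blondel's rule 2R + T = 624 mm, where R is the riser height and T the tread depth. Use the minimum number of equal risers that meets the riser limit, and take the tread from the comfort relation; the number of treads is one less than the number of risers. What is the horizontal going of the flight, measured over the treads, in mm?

7098 mm

⌈3146/148⌉ = 22 risers.
R = 3146 ÷ 22 = 143 mm.
T = 624 − 2·143 = 338 mm, which satisfies the 291 mm minimum.
Treads = 22 − 1 = 21; going = 21 × 338 = 7098 mm.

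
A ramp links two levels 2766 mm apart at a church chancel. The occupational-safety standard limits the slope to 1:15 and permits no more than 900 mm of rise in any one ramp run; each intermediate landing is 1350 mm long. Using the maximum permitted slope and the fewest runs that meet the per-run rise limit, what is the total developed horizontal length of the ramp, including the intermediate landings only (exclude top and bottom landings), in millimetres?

45540 mm

2766 / 900 = 3.07, so 4 ramp runs are needed. That means 3 intermediate landings.
Ramp run (horizontal) at 1:15: 2766 × 15 = 41490 mm.
3 intermediate landings contribute 3 × 1350 = 4050 mm.
Total developed length = 41490 + 4050 = 45540 mm.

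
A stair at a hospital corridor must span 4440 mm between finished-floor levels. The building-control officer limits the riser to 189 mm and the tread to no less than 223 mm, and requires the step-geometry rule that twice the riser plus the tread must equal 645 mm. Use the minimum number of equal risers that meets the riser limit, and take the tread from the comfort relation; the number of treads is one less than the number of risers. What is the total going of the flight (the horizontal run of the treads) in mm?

6325 mm

4440 / 189 = 23.49, so 24 risers are needed.
Riser R = 4440 / 24 = 185 mm, within the 189 mm limit.
From 2R + T = 645: T = 645 − 370 = 275 mm.
24 risers give 23 treads; going = 23 × 275 = 6325 mm.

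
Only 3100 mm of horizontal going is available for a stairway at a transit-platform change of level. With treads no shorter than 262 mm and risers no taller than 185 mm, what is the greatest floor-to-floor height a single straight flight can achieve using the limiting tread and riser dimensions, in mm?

2220 mm

3100 / 262 = 11.83, so 11 treads fit.
Risers = treads + 1 = 12.
Maximum height = 12 × 185 = 2220 mm.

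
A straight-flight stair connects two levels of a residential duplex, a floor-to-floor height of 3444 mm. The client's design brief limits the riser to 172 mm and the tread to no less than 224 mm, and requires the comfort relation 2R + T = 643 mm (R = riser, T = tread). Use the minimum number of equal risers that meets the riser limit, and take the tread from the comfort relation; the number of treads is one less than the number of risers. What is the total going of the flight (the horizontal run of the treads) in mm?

6300 mm

At most 172 each: 3444/172 = 20.02, giving 21 risers.
R = 3444 ÷ 21 = 164 mm.
From 2R + T = 643: T = 643 − 328 = 315 mm.
21 risers give 20 treads; going = 20 × 315 = 6300 mm.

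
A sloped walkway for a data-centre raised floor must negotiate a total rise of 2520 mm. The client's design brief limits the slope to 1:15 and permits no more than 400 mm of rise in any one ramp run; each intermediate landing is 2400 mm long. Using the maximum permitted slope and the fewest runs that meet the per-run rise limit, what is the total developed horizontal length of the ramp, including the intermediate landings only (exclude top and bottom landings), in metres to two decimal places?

2520 / 400 = 6.300 → round up to 7 ramp runs. That means 6 intermediate landings.
Horizontal run for 2520 mm of rise at 1:15 is 2520 × 15 = 37800 mm.
Intermediate landings: 6 × 2400 = 14400 mm.
Developed length = 37800 + 14400 = 52200 mm.
= 52.20 m.

52.20 m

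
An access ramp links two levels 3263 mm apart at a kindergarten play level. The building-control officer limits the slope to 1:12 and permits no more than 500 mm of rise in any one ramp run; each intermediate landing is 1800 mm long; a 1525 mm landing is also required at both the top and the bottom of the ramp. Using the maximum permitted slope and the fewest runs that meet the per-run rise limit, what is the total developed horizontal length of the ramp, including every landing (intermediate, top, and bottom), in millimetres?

3263 / 500 = 6.526 → round up to 7 ramp runs. That means 6 intermediate landings.
Horizontal run for 3263 mm of rise at 1:12 is 3263 × 12 = 39156 mm.
6 intermediate landings contribute 6 × 1800 = 10800 mm.
Top and bottom landings: 2 × 1525 = 3050 mm.
Total = 39156 + 10800 + 3050 = 53006 mm.

53006 mm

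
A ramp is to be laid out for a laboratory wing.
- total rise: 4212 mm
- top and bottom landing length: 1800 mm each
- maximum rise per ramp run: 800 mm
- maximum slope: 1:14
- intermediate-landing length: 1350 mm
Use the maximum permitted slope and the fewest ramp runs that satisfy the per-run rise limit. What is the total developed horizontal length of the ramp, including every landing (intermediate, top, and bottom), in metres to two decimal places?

69.32 m

4212 / 800 = 5.26, so 6 ramp runs are needed. That means 5 intermediate landings.
Horizontal run for 4212 mm of rise at 1:14 is 4212 × 14 = 58968 mm.
5 intermediate landings contribute 5 × 1350 = 6750 mm.
Top and bottom landings: 2 × 1800 = 3600 mm.
Total = 58968 + 6750 + 3600 = 69318 mm.
= 69.32 m.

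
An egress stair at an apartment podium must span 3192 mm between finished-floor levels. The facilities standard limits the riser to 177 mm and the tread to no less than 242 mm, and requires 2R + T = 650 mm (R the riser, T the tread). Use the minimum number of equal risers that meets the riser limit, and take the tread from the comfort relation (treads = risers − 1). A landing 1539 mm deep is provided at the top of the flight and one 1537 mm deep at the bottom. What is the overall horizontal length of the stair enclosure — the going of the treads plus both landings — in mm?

8728 mm

3192 / 177 = 18.034 → round up to 19 risers.
R = 3192 ÷ 19 = 168 mm.
T = 650 − 2·168 = 314 mm, which satisfies the 242 mm minimum.
Going = (19 − 1) × 314 = 5652 mm.
Add landings: 5652 + 1539 + 1537 = 8728 mm.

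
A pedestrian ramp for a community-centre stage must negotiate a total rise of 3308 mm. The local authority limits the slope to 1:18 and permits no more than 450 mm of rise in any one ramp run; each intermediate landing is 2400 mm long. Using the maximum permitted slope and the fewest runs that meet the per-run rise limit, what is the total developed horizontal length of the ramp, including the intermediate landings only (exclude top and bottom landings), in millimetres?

3308 / 450 = 7.351 → round up to 8 ramp runs. That means 7 intermediate landings.
Ramp run (horizontal) at 1:18: 3308 × 18 = 59544 mm.
Intermediate landings: 7 × 2400 = 16800 mm.
Developed length = 59544 + 16800 = 76344 mm.

76344 mm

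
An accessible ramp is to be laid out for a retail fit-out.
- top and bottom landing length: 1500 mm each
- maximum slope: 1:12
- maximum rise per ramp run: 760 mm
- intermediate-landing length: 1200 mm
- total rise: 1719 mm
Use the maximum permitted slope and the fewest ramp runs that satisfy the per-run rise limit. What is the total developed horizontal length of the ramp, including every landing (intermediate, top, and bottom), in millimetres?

26028 mm

⌈1719/760⌉ = 3 ramp runs. That means 2 intermediate landings.
Horizontal run for 1719 mm of rise at 1:12 is 1719 × 12 = 20628 mm.
Intermediate landings: 2 × 1200 = 2400 mm.
Top and bottom landings: 2 × 1500 = 3000 mm.
Total = 20628 + 2400 + 3000 = 26028 mm.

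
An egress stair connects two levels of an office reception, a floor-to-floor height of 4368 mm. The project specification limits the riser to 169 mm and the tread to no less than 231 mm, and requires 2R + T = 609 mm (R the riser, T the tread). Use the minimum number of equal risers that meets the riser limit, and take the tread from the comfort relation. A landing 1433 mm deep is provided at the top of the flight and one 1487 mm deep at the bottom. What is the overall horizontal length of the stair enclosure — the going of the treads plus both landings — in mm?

9745 mm

4368 / 169 = 25.846 → round up to 26 risers.
Each riser is 4368/26 = 168 mm (≤ 169 mm).
From 2R + T = 609: T = 609 − 336 = 273 mm.
Treads = 26 − 1 = 25; going = 25 × 273 = 6825 mm.
Add landings: 6825 + 1433 + 1487 = 9745 mm.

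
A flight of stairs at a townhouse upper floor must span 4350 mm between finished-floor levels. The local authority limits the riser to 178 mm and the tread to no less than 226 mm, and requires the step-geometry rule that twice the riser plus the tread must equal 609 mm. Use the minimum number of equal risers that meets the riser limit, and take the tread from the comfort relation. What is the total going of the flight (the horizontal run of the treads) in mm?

6264 mm

⌈4350/178⌉ = 25 risers.
R = 4350 ÷ 25 = 174 mm.
T = 609 − 2·174 = 261 mm, which satisfies the 226 mm minimum.
Treads = 25 − 1 = 24; going = 24 × 261 = 6264 mm.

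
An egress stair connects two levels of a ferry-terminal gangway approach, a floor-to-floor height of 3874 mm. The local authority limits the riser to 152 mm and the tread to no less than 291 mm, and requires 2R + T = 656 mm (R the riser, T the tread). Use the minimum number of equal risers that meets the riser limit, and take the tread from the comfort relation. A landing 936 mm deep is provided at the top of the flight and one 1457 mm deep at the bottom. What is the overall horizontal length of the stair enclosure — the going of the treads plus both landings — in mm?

11343 mm

3874 / 152 = 25.487 → round up to 26 risers.
Riser R = 3874 / 26 = 149 mm, within the 152 mm limit.
T = 656 − 2·149 = 358 mm, which satisfies the 291 mm minimum.
26 risers give 25 treads; going = 25 × 358 = 8950 mm.
Add landings: 8950 + 936 + 1457 = 11343 mm.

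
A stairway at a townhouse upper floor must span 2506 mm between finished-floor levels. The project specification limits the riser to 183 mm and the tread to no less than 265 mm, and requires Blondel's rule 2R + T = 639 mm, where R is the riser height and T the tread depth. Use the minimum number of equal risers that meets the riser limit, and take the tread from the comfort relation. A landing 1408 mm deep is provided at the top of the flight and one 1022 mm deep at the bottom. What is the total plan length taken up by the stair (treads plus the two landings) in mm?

2506 / 183 = 13.69, so 14 risers are needed.
Riser R = 2506 / 14 = 179 mm, within the 183 mm limit.
From 2R + T = 639: T = 639 − 358 = 281 mm.
Going = (14 − 1) × 281 = 3653 mm.
Add landings: 3653 + 1408 + 1022 = 6083 mm.

6083 mm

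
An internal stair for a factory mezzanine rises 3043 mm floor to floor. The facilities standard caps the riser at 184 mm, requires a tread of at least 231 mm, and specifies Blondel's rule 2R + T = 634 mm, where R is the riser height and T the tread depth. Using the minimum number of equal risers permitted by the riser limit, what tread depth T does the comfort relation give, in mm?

3043 / 184 = 16.538 → round up to 17 risers.
Riser R = 3043 / 17 = 179 mm, within the 184 mm limit.
From 2R + T = 634: T = 634 − 358 = 276 mm.

276 mm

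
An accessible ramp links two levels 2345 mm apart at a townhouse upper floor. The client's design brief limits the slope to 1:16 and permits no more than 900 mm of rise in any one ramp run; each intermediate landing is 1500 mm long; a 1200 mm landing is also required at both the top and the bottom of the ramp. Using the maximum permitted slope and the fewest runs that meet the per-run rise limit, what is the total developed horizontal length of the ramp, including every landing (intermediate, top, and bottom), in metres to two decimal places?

42.92 m

2345 / 900 = 2.61, so 3 ramp runs are needed. That means 2 intermediate landings.
Ramp run (horizontal) at 1:16: 2345 × 16 = 37520 mm.
2 intermediate landings contribute 2 × 1500 = 3000 mm.
Top and bottom landings: 2 × 1200 = 2400 mm.
Total = 37520 + 3000 + 2400 = 42920 mm.
= 42.92 m.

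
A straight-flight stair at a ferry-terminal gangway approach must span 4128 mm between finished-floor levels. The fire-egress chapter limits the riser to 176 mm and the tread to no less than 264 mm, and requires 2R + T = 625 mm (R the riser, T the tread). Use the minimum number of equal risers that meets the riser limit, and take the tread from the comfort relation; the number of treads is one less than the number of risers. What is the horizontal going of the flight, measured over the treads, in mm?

At most 176 each: 4128/176 = 23.45, giving 24 risers.
Riser R = 4128 / 24 = 172 mm, within the 176 mm limit.
From 2R + T = 625: T = 625 − 344 = 281 mm.
Going = (24 − 1) × 281 = 6463 mm.

6463 mm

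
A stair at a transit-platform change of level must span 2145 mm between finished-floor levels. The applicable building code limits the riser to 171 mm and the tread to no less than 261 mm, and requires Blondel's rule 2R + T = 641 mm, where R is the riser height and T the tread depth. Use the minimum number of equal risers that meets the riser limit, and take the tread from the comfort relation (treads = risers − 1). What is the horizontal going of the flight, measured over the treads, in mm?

⌈2145/171⌉ = 13 risers.
Riser R = 2145 / 13 = 165 mm, within the 171 mm limit.
T = 641 − 2·165 = 311 mm, which satisfies the 261 mm minimum.
Going = (13 − 1) × 311 = 3732 mm.

3732 mm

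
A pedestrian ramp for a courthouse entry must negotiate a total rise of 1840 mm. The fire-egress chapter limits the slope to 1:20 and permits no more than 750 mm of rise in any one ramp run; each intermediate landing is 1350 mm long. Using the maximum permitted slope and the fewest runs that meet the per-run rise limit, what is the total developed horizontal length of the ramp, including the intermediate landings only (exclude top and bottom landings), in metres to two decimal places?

⌈1840/750⌉ = 3 ramp runs. That means 2 intermediate landings.
Ramp run (horizontal) at 1:20: 1840 × 20 = 36800 mm.
Intermediate landings: 2 × 1350 = 2700 mm.
Developed length = 36800 + 2700 = 39500 mm.
= 39.50 m.

39.50 m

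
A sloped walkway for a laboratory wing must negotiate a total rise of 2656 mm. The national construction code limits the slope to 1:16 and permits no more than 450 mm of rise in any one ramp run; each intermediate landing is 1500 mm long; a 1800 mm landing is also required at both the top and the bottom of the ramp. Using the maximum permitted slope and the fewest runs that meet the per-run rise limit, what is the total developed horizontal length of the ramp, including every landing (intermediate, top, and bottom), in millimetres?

53596 mm

2656 / 450 = 5.902 → round up to 6 ramp runs. That means 5 intermediate landings.
Ramp run (horizontal) at 1:16: 2656 × 16 = 42496 mm.
5 intermediate landings contribute 5 × 1500 = 7500 mm.
Top and bottom landings: 2 × 1800 = 3600 mm.
Total = 42496 + 7500 + 3600 = 53596 mm.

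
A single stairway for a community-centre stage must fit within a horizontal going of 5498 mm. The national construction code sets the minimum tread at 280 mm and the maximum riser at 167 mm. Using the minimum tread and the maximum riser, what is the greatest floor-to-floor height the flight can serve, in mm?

5498 / 280 = 19.64, so 19 treads fit.
Risers = treads + 1 = 20.
Maximum height = 20 × 167 = 3340 mm.

3340 mm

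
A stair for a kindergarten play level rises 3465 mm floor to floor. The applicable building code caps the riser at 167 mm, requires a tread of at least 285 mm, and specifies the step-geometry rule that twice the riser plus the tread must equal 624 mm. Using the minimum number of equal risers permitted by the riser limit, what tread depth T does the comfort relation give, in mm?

294 mm

At most 167 each: 3465/167 = 20.75, giving 21 risers.
Riser R = 3465 / 21 = 165 mm, within the 167 mm limit.
Tread T = 624 − 2 × 165 = 294 mm (≥ 285 mm).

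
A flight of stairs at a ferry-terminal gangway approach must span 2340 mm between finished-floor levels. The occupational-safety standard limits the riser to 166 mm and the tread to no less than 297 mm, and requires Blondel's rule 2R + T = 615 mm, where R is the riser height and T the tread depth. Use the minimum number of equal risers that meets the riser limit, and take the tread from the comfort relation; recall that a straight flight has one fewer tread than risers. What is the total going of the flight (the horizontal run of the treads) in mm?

4242 mm

2340 / 166 = 14.096 → round up to 15 risers.
Each riser is 2340/15 = 156 mm (≤ 166 mm).
From 2R + T = 615: T = 615 − 312 = 303 mm.
Treads = 15 − 1 = 14; going = 14 × 303 = 4242 mm.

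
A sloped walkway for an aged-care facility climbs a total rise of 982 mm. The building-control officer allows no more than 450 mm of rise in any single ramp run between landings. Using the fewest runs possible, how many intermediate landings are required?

2 intermediate landings

982 / 450 = 2.182 → round up to 3 ramp runs.
3 runs are separated by 2 intermediate landings.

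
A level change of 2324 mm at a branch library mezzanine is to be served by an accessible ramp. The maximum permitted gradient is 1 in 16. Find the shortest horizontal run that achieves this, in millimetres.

Run = rise × 16 = 2324 × 16 = 37184 mm.

37184 mm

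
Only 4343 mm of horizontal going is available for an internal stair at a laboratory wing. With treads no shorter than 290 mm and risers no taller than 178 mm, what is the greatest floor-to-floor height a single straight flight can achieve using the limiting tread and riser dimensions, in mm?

2670 mm

4343 / 290 = 14.98, so 14 treads fit.
Risers = treads + 1 = 15.
Maximum height = 15 × 178 = 2670 mm.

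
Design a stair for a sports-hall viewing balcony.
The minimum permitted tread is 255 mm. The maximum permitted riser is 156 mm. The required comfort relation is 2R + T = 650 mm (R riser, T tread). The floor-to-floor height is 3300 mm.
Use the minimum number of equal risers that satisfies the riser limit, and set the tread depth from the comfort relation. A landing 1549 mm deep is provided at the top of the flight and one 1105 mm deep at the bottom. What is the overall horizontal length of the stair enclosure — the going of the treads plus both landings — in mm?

3300 / 156 = 21.154 → round up to 22 risers.
Riser R = 3300 / 22 = 150 mm, within the 156 mm limit.
From 2R + T = 650: T = 650 − 300 = 350 mm.
22 risers give 21 treads; going = 21 × 350 = 7350 mm.
Enclosure = 7350 + 1549 + 1105 = 10004 mm.

10004 mm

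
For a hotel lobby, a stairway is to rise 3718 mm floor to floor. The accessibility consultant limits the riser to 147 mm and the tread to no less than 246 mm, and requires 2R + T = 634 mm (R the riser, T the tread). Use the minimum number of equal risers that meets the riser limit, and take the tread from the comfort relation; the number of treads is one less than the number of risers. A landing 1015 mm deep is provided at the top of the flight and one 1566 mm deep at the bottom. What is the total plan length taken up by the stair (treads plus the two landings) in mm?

3718 / 147 = 25.293 → round up to 26 risers.
Riser R = 3718 / 26 = 143 mm, within the 147 mm limit.
Tread T = 634 − 2 × 143 = 348 mm (≥ 246 mm).
Treads = 26 − 1 = 25; going = 25 × 348 = 8700 mm.
Add landings: 8700 + 1015 + 1566 = 11281 mm.

11281 mm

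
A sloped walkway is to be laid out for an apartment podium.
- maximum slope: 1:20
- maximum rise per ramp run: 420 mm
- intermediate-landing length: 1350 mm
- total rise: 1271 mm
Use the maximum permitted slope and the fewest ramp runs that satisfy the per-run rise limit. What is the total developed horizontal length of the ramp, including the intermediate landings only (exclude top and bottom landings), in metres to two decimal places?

29.47 m

⌈1271/420⌉ = 4 ramp runs. That means 3 intermediate landings.
Horizontal run for 1271 mm of rise at 1:20 is 1271 × 20 = 25420 mm.
3 intermediate landings contribute 3 × 1350 = 4050 mm.
Developed length = 25420 + 4050 = 29470 mm.
= 29.47 m.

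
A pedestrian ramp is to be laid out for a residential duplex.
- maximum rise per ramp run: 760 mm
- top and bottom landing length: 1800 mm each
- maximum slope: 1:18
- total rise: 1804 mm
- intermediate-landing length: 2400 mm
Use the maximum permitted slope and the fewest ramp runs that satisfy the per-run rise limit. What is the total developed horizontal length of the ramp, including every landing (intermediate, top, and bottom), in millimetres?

⌈1804/760⌉ = 3 ramp runs. That means 2 intermediate landings.
Horizontal run for 1804 mm of rise at 1:18 is 1804 × 18 = 32472 mm.
Intermediate landings: 2 × 2400 = 4800 mm.
Top and bottom landings: 2 × 1800 = 3600 mm.
Total = 32472 + 4800 + 3600 = 40872 mm.

40872 mm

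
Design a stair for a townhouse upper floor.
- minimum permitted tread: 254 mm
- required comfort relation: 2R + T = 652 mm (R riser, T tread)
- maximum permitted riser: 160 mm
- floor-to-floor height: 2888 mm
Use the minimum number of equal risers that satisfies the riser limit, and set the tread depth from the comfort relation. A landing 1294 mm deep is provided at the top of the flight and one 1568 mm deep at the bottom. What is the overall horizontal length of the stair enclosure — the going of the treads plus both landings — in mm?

9126 mm

At most 160 each: 2888/160 = 18.05, giving 19 risers.
Riser R = 2888 / 19 = 152 mm, within the 160 mm limit.
Tread T = 652 − 2 × 152 = 348 mm (≥ 254 mm).
Going = (19 − 1) × 348 = 6264 mm.
Enclosure = 6264 + 1294 + 1568 = 9126 mm.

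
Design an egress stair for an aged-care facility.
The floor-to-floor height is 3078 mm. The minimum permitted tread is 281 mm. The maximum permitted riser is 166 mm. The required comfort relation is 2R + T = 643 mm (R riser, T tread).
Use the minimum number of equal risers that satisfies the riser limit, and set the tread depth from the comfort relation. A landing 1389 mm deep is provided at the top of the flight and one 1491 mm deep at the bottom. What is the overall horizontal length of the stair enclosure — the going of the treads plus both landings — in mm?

At most 166 each: 3078/166 = 18.54, giving 19 risers.
Riser R = 3078 / 19 = 162 mm, within the 166 mm limit.
Tread T = 643 − 2 × 162 = 319 mm (≥ 281 mm).
19 risers give 18 treads; going = 18 × 319 = 5742 mm.
Add landings: 5742 + 1389 + 1491 = 8622 mm.

8622 mm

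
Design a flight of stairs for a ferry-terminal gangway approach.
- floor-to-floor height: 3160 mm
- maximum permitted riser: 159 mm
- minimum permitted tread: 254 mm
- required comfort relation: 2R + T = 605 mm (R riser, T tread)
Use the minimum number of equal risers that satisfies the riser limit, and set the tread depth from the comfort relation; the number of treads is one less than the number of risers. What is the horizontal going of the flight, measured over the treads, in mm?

3160 / 159 = 19.87, so 20 risers are needed.
Each riser is 3160/20 = 158 mm (≤ 159 mm).
Tread T = 605 − 2 × 158 = 289 mm (≥ 254 mm).
Going = (20 − 1) × 289 = 5491 mm.

5491 mm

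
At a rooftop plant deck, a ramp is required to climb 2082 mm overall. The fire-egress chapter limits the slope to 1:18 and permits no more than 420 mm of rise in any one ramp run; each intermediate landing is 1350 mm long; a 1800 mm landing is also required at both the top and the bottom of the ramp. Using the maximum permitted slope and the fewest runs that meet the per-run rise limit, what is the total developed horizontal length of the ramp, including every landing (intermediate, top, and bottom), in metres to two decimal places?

46.48 m

⌈2082/420⌉ = 5 ramp runs. That means 4 intermediate landings.
Ramp run (horizontal) at 1:18: 2082 × 18 = 37476 mm.
4 intermediate landings contribute 4 × 1350 = 5400 mm.
Top and bottom landings: 2 × 1800 = 3600 mm.
Total = 37476 + 5400 + 3600 = 46476 mm.
= 46.48 m.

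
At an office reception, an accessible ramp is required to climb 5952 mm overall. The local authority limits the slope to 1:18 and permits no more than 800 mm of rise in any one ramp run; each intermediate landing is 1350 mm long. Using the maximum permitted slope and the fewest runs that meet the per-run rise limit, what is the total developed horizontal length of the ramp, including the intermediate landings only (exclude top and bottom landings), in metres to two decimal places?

116.59 m

5952 / 800 = 7.44, so 8 ramp runs are needed. That means 7 intermediate landings.
Horizontal run for 5952 mm of rise at 1:18 is 5952 × 18 = 107136 mm.
Intermediate landings: 7 × 1350 = 9450 mm.
Developed length = 107136 + 9450 = 116586 mm.
= 116.59 m.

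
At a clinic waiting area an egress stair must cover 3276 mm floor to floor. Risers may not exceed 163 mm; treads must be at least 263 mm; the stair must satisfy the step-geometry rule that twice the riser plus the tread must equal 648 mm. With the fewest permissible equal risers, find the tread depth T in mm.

At most 163 each: 3276/163 = 20.10, giving 21 risers.
R = 3276 ÷ 21 = 156 mm.
T = 648 − 2·156 = 336 mm, which satisfies the 263 mm minimum.

336 mm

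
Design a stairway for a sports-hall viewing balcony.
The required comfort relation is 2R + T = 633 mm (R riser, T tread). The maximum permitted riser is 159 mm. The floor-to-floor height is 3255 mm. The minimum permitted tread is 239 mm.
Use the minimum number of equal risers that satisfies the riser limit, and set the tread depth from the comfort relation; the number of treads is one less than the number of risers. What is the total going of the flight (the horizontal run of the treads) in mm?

3255 / 159 = 20.47, so 21 risers are needed.
R = 3255 ÷ 21 = 155 mm.
From 2R + T = 633: T = 633 − 310 = 323 mm.
Treads = 21 − 1 = 20; going = 20 × 323 = 6460 mm.

6460 mm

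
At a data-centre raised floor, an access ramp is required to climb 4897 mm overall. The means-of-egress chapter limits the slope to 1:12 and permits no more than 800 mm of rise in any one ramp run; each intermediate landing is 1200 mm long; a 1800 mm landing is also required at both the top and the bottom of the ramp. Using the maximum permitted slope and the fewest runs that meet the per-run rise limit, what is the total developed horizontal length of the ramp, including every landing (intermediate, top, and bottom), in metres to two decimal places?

69.56 m

4897 / 800 = 6.121 → round up to 7 ramp runs. That means 6 intermediate landings.
Horizontal run for 4897 mm of rise at 1:12 is 4897 × 12 = 58764 mm.
6 intermediate landings contribute 6 × 1200 = 7200 mm.
Top and bottom landings: 2 × 1800 = 3600 mm.
Total = 58764 + 7200 + 3600 = 69564 mm.
= 69.56 m.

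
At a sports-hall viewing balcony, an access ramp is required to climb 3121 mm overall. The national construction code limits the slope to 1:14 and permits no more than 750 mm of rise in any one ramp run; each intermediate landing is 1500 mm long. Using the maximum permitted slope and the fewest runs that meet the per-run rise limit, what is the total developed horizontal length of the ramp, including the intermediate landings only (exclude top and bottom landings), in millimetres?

⌈3121/750⌉ = 5 ramp runs. That means 4 intermediate landings.
Ramp run (horizontal) at 1:14: 3121 × 14 = 43694 mm.
Intermediate landings: 4 × 1500 = 6000 mm.
Total developed length = 43694 + 6000 = 49694 mm.

49694 mm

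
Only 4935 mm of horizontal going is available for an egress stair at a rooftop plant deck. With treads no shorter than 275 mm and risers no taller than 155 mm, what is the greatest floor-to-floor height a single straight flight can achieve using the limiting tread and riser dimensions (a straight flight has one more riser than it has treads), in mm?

2790 mm

Treads that fit: ⌊4935 / 275⌋ = 17.
Risers = treads + 1 = 18.
Maximum height = 18 × 155 = 2790 mm.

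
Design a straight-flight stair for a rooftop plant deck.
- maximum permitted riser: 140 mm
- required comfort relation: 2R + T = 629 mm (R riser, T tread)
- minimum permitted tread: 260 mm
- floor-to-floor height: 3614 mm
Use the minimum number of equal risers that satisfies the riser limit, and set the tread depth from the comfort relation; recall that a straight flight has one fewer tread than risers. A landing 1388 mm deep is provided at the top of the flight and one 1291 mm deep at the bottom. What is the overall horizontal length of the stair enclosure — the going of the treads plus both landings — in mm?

11454 mm

3614 / 140 = 25.814 → round up to 26 risers.
R = 3614 ÷ 26 = 139 mm.
Tread T = 629 − 2 × 139 = 351 mm (≥ 260 mm).
26 risers give 25 treads; going = 25 × 351 = 8775 mm.
Enclosure = 8775 + 1388 + 1291 = 11454 mm.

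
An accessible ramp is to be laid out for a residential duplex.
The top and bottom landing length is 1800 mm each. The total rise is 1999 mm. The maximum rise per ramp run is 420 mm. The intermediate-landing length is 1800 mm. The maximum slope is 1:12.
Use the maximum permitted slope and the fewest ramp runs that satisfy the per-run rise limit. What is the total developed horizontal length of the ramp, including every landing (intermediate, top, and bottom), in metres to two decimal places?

34.79 m

At most 420 each: 1999/420 = 4.76, giving 5 ramp runs. That means 4 intermediate landings.
Horizontal run for 1999 mm of rise at 1:12 is 1999 × 12 = 23988 mm.
Intermediate landings: 4 × 1800 = 7200 mm.
Top and bottom landings: 2 × 1800 = 3600 mm.
Total = 23988 + 7200 + 3600 = 34788 mm.
= 34.79 m.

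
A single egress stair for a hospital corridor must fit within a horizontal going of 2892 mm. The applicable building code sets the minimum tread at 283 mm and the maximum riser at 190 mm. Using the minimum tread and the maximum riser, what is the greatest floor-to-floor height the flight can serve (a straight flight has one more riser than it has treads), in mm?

2090 mm

Treads that fit: ⌊2892 / 283⌋ = 10.
Risers = treads + 1 = 11.
Maximum height = 11 × 190 = 2090 mm.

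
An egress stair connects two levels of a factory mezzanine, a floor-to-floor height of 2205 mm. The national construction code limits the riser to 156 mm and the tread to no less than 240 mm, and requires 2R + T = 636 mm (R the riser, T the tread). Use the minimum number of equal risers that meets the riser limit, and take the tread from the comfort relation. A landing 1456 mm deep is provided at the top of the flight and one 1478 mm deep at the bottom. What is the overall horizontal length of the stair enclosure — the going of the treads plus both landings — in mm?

⌈2205/156⌉ = 15 risers.
Each riser is 2205/15 = 147 mm (≤ 156 mm).
Tread T = 636 − 2 × 147 = 342 mm (≥ 240 mm).
15 risers give 14 treads; going = 14 × 342 = 4788 mm.
Enclosure = 4788 + 1456 + 1478 = 7722 mm.

7722 mm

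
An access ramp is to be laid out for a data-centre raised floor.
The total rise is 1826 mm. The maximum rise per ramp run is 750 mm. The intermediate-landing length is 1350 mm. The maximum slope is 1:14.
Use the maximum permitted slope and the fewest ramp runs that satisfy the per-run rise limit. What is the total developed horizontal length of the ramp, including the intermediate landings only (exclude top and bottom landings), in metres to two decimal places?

28.26 m

1826 / 750 = 2.43, so 3 ramp runs are needed. That means 2 intermediate landings.
Horizontal run for 1826 mm of rise at 1:14 is 1826 × 14 = 25564 mm.
Intermediate landings: 2 × 1350 = 2700 mm.
Total developed length = 25564 + 2700 = 28264 mm.
= 28.26 m.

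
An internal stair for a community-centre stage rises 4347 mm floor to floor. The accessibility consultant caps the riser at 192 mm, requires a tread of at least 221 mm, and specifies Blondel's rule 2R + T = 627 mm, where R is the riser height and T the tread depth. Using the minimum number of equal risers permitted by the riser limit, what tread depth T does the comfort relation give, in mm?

249 mm

⌈4347/192⌉ = 23 risers.
R = 4347 ÷ 23 = 189 mm.
T = 627 − 2·189 = 249 mm, which satisfies the 221 mm minimum.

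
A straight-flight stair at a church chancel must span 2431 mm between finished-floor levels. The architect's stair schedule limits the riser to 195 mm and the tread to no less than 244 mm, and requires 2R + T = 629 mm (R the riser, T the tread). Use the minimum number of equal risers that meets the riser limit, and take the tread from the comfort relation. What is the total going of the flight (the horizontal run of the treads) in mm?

2431 / 195 = 12.467 → round up to 13 risers.
Riser R = 2431 / 13 = 187 mm, within the 195 mm limit.
Tread T = 629 − 2 × 187 = 255 mm (≥ 244 mm).
Treads = 13 − 1 = 12; going = 12 × 255 = 3060 mm.

3060 mm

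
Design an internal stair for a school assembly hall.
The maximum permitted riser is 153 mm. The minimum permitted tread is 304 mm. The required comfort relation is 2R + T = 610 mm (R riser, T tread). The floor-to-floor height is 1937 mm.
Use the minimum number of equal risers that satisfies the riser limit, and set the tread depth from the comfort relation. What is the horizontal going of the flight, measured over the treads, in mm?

1937 / 153 = 12.66, so 13 risers are needed.
Riser R = 1937 / 13 = 149 mm, within the 153 mm limit.
T = 610 − 2·149 = 312 mm, which satisfies the 304 mm minimum.
Going = (13 − 1) × 312 = 3744 mm.

3744 mm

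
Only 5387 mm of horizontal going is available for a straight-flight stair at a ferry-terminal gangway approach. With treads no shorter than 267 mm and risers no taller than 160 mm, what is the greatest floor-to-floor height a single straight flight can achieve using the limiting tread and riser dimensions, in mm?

5387 / 267 = 20.18, so 20 treads fit.
Risers = treads + 1 = 21.
Maximum height = 21 × 160 = 3360 mm.

3360 mm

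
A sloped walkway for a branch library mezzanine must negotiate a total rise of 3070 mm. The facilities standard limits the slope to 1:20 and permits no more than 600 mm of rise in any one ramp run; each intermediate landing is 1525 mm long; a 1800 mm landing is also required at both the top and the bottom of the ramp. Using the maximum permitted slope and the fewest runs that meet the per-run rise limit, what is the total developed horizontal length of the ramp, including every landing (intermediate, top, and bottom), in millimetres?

3070 / 600 = 5.12, so 6 ramp runs are needed. That means 5 intermediate landings.
Ramp run (horizontal) at 1:20: 3070 × 20 = 61400 mm.
5 intermediate landings contribute 5 × 1525 = 7625 mm.
Top and bottom landings: 2 × 1800 = 3600 mm.
Total = 61400 + 7625 + 3600 = 72625 mm.

72625 mm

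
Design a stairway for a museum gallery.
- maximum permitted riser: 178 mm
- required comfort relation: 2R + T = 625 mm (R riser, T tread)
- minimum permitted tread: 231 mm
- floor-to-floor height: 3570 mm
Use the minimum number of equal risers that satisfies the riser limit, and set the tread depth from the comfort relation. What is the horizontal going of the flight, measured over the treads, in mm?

⌈3570/178⌉ = 21 risers.
R = 3570 ÷ 21 = 170 mm.
T = 625 − 2·170 = 285 mm, which satisfies the 231 mm minimum.
Treads = 21 − 1 = 20; going = 20 × 285 = 5700 mm.

5700 mm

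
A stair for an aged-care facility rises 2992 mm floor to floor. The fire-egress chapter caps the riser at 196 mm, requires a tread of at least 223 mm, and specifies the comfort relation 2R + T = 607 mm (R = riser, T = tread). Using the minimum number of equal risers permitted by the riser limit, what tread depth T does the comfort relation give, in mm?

233 mm

2992 / 196 = 15.27, so 16 risers are needed.
R = 2992 ÷ 16 = 187 mm.
Tread T = 607 − 2 × 187 = 233 mm (≥ 223 mm).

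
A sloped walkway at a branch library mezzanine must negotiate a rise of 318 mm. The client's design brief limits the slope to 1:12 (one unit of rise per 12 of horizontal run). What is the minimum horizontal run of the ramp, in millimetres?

3816 mm

Run = rise × 12 = 318 × 12 = 3816 mm.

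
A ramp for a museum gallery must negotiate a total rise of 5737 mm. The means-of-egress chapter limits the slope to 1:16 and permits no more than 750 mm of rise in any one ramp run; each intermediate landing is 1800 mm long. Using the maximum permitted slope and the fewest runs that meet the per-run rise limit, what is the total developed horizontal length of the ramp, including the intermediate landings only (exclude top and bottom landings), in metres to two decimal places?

104.39 m

⌈5737/750⌉ = 8 ramp runs. That means 7 intermediate landings.
Ramp run (horizontal) at 1:16: 5737 × 16 = 91792 mm.
7 intermediate landings contribute 7 × 1800 = 12600 mm.
Total developed length = 91792 + 12600 = 104392 mm.
= 104.39 m.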